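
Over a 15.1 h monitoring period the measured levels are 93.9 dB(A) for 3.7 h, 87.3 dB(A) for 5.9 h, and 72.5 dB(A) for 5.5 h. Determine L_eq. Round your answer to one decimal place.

89.1 dB(A)

L_eq = 10·log₁₀[(1/T)·Σ tᵢ·10^(Lᵢ/10)] with T = 15.1 h.
Σ tᵢ·10^(Lᵢ/10) = 3.7·10^(93.9/10) + 5.9·10^(87.3/10) + 5.5·10^(72.5/10) = 1.235e+10.
L_eq = 10·log₁₀(1.235e+10/15.1) = 89.13 dB(A).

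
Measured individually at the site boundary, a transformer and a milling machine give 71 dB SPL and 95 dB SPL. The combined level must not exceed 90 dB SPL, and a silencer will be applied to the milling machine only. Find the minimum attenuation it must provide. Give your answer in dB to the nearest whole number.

Fixed contribution from the other source: Σ 10^(L/10) = 10^(71/10) = 1.259e+07 (71.00 dB SPL).
To meet 90 dB SPL overall, the treated milling machine may contribute at most 10^(90/10) − 1.259e+07 = 9.874e+08, i.e. 89.94 dB SPL.
So the milling machine must be reduced from 95 to 89.94 dB SPL: IL = 5.06 dB.

5 dB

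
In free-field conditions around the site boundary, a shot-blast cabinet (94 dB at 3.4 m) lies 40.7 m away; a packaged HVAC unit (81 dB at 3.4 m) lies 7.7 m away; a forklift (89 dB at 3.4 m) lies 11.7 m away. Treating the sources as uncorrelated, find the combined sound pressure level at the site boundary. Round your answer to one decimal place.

First find each source's level at the receiver (point-source: −20·log₁₀(r/r_ref)), then combine on an intensity basis.
shot-blast cabinet: 94 − 20·log₁₀(40.7/3.4) = 94 − 21.56 = 72.44 dB.
packaged HVAC unit: 81 − 20·log₁₀(7.7/3.4) = 81 − 7.10 = 73.90 dB.
forklift: 89 − 20·log₁₀(11.7/3.4) = 89 − 10.73 = 78.27 dB.
Σ 10^(L/10) = 1.092e+08 → L_total = 10·log₁₀(1.092e+08) = 80.38 dB.

80.4 dB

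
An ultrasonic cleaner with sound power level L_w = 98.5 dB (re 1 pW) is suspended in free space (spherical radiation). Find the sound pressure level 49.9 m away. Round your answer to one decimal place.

53.5 dB

Free-field spherical radiation: L_p = L_w − 10·log₁₀(4π·r²), r = 49.9 m.
4π·r² = 3.129e+04 m², 10·log₁₀ of that is 44.954 dB.
L_p = 98.5 − 44.954 = 53.55 dB.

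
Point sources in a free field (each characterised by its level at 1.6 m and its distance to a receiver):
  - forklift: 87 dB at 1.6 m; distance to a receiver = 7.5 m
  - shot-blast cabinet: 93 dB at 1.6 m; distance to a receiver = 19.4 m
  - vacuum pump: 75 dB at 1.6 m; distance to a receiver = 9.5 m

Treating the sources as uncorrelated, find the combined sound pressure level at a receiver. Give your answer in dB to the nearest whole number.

Apply inverse-square spreading to bring every level to the receiver, then sum 10^(L/10).
forklift: 87 − 20·log₁₀(7.5/1.6) = 87 − 13.42 = 73.58 dB.
shot-blast cabinet: 93 − 20·log₁₀(19.4/1.6) = 93 − 21.67 = 71.33 dB.
vacuum pump: 75 − 20·log₁₀(9.5/1.6) = 75 − 15.47 = 59.53 dB.
Σ 10^(L/10) = 3.728e+07 → L_total = 10·log₁₀(3.728e+07) = 75.71 dB.

76 dB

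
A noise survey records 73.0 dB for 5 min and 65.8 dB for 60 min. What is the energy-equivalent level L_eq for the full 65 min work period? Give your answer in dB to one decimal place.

67.0 dB

Weight each interval's intensity by its duration and average over T = 65 min:
Σ tᵢ·10^(Lᵢ/10) = 5·10^(73.0/10) + 60·10^(65.8/10) = 3.279e+08.
L_eq = 10·log₁₀(3.279e+08/65) = 67.03 dB.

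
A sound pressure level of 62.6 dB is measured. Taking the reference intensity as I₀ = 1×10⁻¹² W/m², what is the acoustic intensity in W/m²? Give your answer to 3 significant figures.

I = I₀·10^(L/10) = 10⁻¹² × 10^(62.6/10) = 10^(-5.740).

1.82e-06 W/m²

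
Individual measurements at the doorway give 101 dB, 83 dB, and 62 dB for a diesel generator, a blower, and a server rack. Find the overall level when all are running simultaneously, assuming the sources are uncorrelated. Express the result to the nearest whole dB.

101 dB

Incoherent sources combine by intensity addition: L_total = 10·log₁₀(Σ 10^(L_i/10)).
Σ 10^(L/10) = 10^(101/10) + 10^(83/10) + 10^(62/10) = 1.279e+10.
L_total = 10·log₁₀(1.279e+10) = 101.07 dB.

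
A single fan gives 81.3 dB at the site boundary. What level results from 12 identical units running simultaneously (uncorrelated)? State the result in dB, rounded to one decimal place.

With 12 equal, uncorrelated contributions the intensity is 12× that of one unit, giving a rise of 10·log₁₀ 12.
L_total = 81.3 + 10·log₁₀(12) = 81.3 + 10.792 = 92.09 dB.

92.1 dB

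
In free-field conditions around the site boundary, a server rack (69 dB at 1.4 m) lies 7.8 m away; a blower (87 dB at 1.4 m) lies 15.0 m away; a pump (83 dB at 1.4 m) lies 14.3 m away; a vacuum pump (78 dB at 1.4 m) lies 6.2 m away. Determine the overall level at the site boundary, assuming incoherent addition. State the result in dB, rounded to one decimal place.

Apply inverse-square spreading to bring every level to the receiver, then sum 10^(L/10).
server rack: 69 − 20·log₁₀(7.8/1.4) = 69 − 14.92 = 54.08 dB.
blower: 87 − 20·log₁₀(15.0/1.4) = 87 − 20.60 = 66.40 dB.
pump: 83 − 20·log₁₀(14.3/1.4) = 83 − 20.18 = 62.82 dB.
vacuum pump: 78 − 20·log₁₀(6.2/1.4) = 78 − 12.93 = 65.07 dB.
Σ 10^(L/10) = 9.751e+06 → L_total = 10·log₁₀(9.751e+06) = 69.89 dB.

69.9 dB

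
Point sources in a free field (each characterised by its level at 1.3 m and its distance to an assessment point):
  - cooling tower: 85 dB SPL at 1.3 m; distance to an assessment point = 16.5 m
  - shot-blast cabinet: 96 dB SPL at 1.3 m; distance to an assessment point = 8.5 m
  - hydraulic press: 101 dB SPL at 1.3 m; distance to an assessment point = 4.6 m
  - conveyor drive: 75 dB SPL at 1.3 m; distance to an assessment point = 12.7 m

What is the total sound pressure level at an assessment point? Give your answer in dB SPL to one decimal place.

First find each source's level at the receiver (point-source: −20·log₁₀(r/r_ref)), then combine on an intensity basis.
cooling tower: 85 − 20·log₁₀(16.5/1.3) = 85 − 22.07 = 62.93 dB SPL.
shot-blast cabinet: 96 − 20·log₁₀(8.5/1.3) = 96 − 16.31 = 79.69 dB SPL.
hydraulic press: 101 − 20·log₁₀(4.6/1.3) = 101 − 10.98 = 90.02 dB SPL.
conveyor drive: 75 − 20·log₁₀(12.7/1.3) = 75 − 19.80 = 55.20 dB SPL.
Σ 10^(L/10) = 1.101e+09 → L_total = 10·log₁₀(1.101e+09) = 90.42 dB SPL.

90.4 dB SPL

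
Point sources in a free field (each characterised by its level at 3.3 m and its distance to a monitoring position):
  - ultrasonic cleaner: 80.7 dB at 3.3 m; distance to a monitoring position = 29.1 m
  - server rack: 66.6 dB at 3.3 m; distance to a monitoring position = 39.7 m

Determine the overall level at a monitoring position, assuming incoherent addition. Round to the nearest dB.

First find each source's level at the receiver (point-source: −20·log₁₀(r/r_ref)), then combine on an intensity basis.
ultrasonic cleaner: 80.7 − 20·log₁₀(29.1/3.3) = 80.7 − 18.91 = 61.79 dB.
server rack: 66.6 − 20·log₁₀(39.7/3.3) = 66.6 − 21.61 = 44.99 dB.
Σ 10^(L/10) = 1.543e+06 → L_total = 10·log₁₀(1.543e+06) = 61.88 dB.

62 dB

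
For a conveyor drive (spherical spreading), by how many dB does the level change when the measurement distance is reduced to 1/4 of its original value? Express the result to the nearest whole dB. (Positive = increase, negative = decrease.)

+12 dB

A point source loses 6 dB per doubling of distance; generally ΔL = −20·log₁₀(r₂/r₁).
ΔL = −20·log₁₀(0.25) = +12.04 dB.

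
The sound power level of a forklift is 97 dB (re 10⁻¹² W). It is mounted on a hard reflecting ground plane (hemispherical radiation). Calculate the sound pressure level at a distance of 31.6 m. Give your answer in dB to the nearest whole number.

59 dB

Free-field hemispherical radiation: L_p = L_w − 10·log₁₀(2π·r²), r = 31.6 m.
2π·r² = 6274 m², 10·log₁₀ of that is 37.976 dB.
L_p = 97 − 37.976 = 59.02 dB.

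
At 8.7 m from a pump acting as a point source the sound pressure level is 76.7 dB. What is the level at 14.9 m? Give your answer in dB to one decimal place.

72.0 dB

Spherical spreading from a point source gives a 20·log₁₀(r₂/r₁) drop.
L₂ = 76.7 − 20·log₁₀(14.9/8.7) = 76.7 − 4.673 = 72.03 dB.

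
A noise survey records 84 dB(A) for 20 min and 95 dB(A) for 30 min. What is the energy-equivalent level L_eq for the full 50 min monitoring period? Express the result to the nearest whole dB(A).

Weight each interval's intensity by its duration and average over T = 50 min:
Σ tᵢ·10^(Lᵢ/10) = 20·10^(84/10) + 30·10^(95/10) = 9.989e+10.
L_eq = 10·log₁₀(9.989e+10/50) = 93.01 dB(A).

93 dB(A)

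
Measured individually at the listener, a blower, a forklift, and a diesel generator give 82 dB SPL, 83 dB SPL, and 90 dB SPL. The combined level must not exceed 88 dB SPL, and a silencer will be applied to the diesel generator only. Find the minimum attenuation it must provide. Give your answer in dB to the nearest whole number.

Everything except the diesel generator sums to 10^(82/10) + 10^(83/10) = 3.580e+08 in linear terms, 85.54 dB SPL.
The limit corresponds to 10^(88/10) = 6.310e+08; subtracting the fixed part leaves 2.729e+08 for the diesel generator, i.e. 84.36 dB SPL.
Required insertion loss = 90 − 84.36 = 5.64 dB.

6 dB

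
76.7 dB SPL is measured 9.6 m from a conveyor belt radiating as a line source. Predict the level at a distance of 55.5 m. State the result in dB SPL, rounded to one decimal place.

69.1 dB SPL

Line-source attenuation: ΔL = 10·log₁₀(r₂/r₁) = 10·log₁₀(55.5/9.6) = 7.620 dB.
L₂ = 76.7 − 10·log₁₀(55.5/9.6) = 76.7 − 7.620 = 69.08 dB SPL.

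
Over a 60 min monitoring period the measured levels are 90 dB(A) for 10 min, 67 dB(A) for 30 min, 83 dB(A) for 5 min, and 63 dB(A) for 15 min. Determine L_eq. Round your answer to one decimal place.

The energy average is taken in the linear domain: L_eq = 10·log₁₀[(Σ tᵢ·10^(Lᵢ/10))/T], T = 60 min.
Σ tᵢ·10^(Lᵢ/10) = 10·10^(90/10) + 30·10^(67/10) + 5·10^(83/10) + 15·10^(63/10) = 1.118e+10.
L_eq = 10·log₁₀(1.118e+10/60) = 82.70 dB(A).

82.7 dB(A)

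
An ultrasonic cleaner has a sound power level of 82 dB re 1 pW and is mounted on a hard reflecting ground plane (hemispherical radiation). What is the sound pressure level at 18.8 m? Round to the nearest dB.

L_p = L_w − 10·log₁₀(2π·r²) with r = 18.8 m.
2π·r² = 2221 m², 10·log₁₀ of that is 33.465 dB.
L_p = 82 − 33.465 = 48.54 dB.

49 dB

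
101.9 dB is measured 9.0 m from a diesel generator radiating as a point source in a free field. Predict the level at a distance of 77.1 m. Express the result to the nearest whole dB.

Spherical spreading from a point source gives a 20·log₁₀(r₂/r₁) drop.
L₂ = 101.9 − 20·log₁₀(77.1/9.0) = 101.9 − 18.656 = 83.24 dB.

83 dB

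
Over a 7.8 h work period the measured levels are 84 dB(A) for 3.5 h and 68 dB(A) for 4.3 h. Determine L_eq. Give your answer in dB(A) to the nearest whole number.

81 dB(A)

The energy average is taken in the linear domain: L_eq = 10·log₁₀[(Σ tᵢ·10^(Lᵢ/10))/T], T = 7.8 h.
Σ tᵢ·10^(Lᵢ/10) = 3.5·10^(84/10) + 4.3·10^(68/10) = 9.063e+08.
L_eq = 10·log₁₀(9.063e+08/7.8) = 80.65 dB(A).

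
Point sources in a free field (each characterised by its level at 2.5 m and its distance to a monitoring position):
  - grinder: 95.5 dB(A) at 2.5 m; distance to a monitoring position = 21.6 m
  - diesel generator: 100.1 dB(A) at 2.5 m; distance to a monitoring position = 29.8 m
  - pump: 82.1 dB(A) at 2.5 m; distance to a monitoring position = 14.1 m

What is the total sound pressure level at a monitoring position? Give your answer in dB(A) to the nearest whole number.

First find each source's level at the receiver (point-source: −20·log₁₀(r/r_ref)), then combine on an intensity basis.
grinder: 95.5 − 20·log₁₀(21.6/2.5) = 95.5 − 18.73 = 76.77 dB(A).
diesel generator: 100.1 − 20·log₁₀(29.8/2.5) = 100.1 − 21.53 = 78.57 dB(A).
pump: 82.1 − 20·log₁₀(14.1/2.5) = 82.1 − 15.03 = 67.07 dB(A).
Σ 10^(L/10) = 1.246e+08 → L_total = 10·log₁₀(1.246e+08) = 80.96 dB(A).

81 dB(A)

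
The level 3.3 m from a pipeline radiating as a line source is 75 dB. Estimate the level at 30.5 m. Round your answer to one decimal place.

Line-source attenuation: ΔL = 10·log₁₀(r₂/r₁) = 10·log₁₀(30.5/3.3) = 9.658 dB.
L₂ = 75 − 10·log₁₀(30.5/3.3) = 75 − 9.658 = 65.34 dB.

65.3 dB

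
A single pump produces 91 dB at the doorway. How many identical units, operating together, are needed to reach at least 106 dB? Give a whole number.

32

The shortfall is 106 − 91 = 15.0 dB, and N units add 10·log₁₀ N, so need 10·log₁₀ N ≥ 15.0.
N ≥ 10^(15.0/10) = 31.623, so N = 32.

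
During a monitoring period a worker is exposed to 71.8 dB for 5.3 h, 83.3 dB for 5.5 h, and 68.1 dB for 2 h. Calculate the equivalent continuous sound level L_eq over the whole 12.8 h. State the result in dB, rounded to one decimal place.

80.0 dB

Weight each interval's intensity by its duration and average over T = 12.8 h:
Σ tᵢ·10^(Lᵢ/10) = 5.3·10^(71.8/10) + 5.5·10^(83.3/10) + 2·10^(68.1/10) = 1.269e+09.
L_eq = 10·log₁₀(1.269e+09/12.8) = 79.96 dB.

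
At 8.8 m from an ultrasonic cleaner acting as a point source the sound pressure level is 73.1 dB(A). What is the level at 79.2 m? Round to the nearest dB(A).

54 dB(A)

For a point source, L₂ = L₁ − 20·log₁₀(r₂/r₁).
L₂ = 73.1 − 20·log₁₀(79.2/8.8) = 73.1 − 19.085 = 54.02 dB(A).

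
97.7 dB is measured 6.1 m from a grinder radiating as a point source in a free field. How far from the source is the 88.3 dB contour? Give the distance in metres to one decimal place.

For a point source L₁ − L₂ = 20·log₁₀(r₂/r₁), so r₂ = r₁·10^((L₁−L₂)/20).
r₂ = 6.1·10^((97.7−88.3)/20) = 6.1·10^(9.4/20) = 18.00 m.

18.0 m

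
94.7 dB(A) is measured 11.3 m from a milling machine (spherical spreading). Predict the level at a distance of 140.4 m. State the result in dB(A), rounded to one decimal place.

Point-source attenuation: ΔL = 20·log₁₀(r₂/r₁) = 20·log₁₀(140.4/11.3) = 21.886 dB.
L₂ = 94.7 − 20·log₁₀(140.4/11.3) = 94.7 − 21.886 = 72.81 dB(A).

72.8 dB(A)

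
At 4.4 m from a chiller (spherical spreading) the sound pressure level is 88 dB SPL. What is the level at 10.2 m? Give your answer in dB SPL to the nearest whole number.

Point-source attenuation: ΔL = 20·log₁₀(r₂/r₁) = 20·log₁₀(10.2/4.4) = 7.303 dB.
L₂ = 88 − 20·log₁₀(10.2/4.4) = 88 − 7.303 = 80.70 dB SPL.

81 dB SPL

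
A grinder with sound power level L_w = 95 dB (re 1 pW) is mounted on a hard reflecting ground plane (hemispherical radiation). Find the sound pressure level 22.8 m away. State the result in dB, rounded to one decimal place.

The power spreads over a hemisphere of area 2π·r², so L_p = L_w − 10·log₁₀(2π·r²).
2π·r² = 3266 m², 10·log₁₀ of that is 35.140 dB.
L_p = 95 − 35.140 = 59.86 dB.

59.9 dB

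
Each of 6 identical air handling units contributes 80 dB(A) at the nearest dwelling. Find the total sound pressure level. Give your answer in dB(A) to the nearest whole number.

88 dB(A)

With 6 equal, uncorrelated contributions the intensity is 6× that of one unit, giving a rise of 10·log₁₀ 6.
L_total = 80 + 10·log₁₀(6) = 80 + 7.782 = 87.78 dB(A).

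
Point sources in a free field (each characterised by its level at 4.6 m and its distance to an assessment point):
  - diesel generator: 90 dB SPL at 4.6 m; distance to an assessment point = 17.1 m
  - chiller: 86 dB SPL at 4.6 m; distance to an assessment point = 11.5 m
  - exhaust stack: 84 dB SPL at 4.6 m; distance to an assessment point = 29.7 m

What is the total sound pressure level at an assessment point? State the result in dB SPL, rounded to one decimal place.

81.5 dB SPL

First find each source's level at the receiver (point-source: −20·log₁₀(r/r_ref)), then combine on an intensity basis.
diesel generator: 90 − 20·log₁₀(17.1/4.6) = 90 − 11.40 = 78.60 dB SPL.
chiller: 86 − 20·log₁₀(11.5/4.6) = 86 − 7.96 = 78.04 dB SPL.
exhaust stack: 84 − 20·log₁₀(29.7/4.6) = 84 − 16.20 = 67.80 dB SPL.
Σ 10^(L/10) = 1.421e+08 → L_total = 10·log₁₀(1.421e+08) = 81.53 dB SPL.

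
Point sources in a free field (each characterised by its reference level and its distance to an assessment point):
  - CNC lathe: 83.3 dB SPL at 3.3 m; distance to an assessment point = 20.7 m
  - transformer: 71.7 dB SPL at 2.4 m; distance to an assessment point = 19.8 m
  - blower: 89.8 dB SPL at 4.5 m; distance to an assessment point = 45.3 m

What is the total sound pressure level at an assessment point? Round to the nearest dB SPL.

Propagate each source to the receiver with L = L_ref − 20·log₁₀(r/r_ref), then add intensities.
CNC lathe: 83.3 − 20·log₁₀(20.7/3.3) = 83.3 − 15.95 = 67.35 dB SPL.
transformer: 71.7 − 20·log₁₀(19.8/2.4) = 71.7 − 18.33 = 53.37 dB SPL.
blower: 89.8 − 20·log₁₀(45.3/4.5) = 89.8 − 20.06 = 69.74 dB SPL.
Σ 10^(L/10) = 1.507e+07 → L_total = 10·log₁₀(1.507e+07) = 71.78 dB SPL.

72 dB SPL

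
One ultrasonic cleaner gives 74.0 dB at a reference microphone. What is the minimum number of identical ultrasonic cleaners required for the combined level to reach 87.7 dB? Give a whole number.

The shortfall is 87.7 − 74.0 = 13.7 dB, and N units add 10·log₁₀ N, so need 10·log₁₀ N ≥ 13.7.
N ≥ 10^(13.7/10) = 23.442, so N = 24.

24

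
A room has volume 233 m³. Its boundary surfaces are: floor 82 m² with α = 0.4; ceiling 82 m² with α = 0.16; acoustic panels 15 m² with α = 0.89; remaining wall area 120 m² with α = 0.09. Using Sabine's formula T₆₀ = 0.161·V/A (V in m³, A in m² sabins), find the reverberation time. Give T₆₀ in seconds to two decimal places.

A = Σ Sᵢαᵢ = 82·0.4 + 82·0.16 + 15·0.89 + 120·0.09 = 70.07 m².
T₆₀ = 0.161 × 233 / 70.07 = 0.535 s.

0.54 s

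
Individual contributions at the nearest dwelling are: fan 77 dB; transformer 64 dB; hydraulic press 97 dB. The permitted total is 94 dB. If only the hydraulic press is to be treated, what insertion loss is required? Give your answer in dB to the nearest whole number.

3 dB

Fixed contribution from the other sources: Σ 10^(L/10) = 10^(77/10) + 10^(64/10) = 5.263e+07 (77.21 dB).
To meet 94 dB overall, the treated hydraulic press may contribute at most 10^(94/10) − 5.263e+07 = 2.459e+09, i.e. 93.91 dB.
So the hydraulic press must be reduced from 97 to 93.91 dB: IL = 3.09 dB.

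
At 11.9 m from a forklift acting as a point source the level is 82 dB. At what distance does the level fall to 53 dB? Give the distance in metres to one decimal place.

335.4 m

For a point source L₁ − L₂ = 20·log₁₀(r₂/r₁), so r₂ = r₁·10^((L₁−L₂)/20).
r₂ = 11.9·10^((82−53)/20) = 11.9·10^(29.0/20) = 335.39 m.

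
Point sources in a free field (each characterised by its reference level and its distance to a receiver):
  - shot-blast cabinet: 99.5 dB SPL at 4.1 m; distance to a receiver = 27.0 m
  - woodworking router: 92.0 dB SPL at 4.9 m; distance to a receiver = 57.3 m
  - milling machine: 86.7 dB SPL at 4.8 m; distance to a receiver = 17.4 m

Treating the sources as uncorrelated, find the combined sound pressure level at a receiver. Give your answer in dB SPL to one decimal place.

First find each source's level at the receiver (point-source: −20·log₁₀(r/r_ref)), then combine on an intensity basis.
shot-blast cabinet: 99.5 − 20·log₁₀(27.0/4.1) = 99.5 − 16.37 = 83.13 dB SPL.
woodworking router: 92.0 − 20·log₁₀(57.3/4.9) = 92.0 − 21.36 = 70.64 dB SPL.
milling machine: 86.7 − 20·log₁₀(17.4/4.8) = 86.7 − 11.19 = 75.51 dB SPL.
Σ 10^(L/10) = 2.527e+08 → L_total = 10·log₁₀(2.527e+08) = 84.03 dB SPL.

84.0 dB SPL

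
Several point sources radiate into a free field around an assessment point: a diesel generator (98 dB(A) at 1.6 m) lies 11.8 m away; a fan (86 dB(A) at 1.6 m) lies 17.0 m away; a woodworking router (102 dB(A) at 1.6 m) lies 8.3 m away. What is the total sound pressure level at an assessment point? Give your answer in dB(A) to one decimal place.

88.5 dB(A)

Propagate each source to the receiver with L = L_ref − 20·log₁₀(r/r_ref), then add intensities.
diesel generator: 98 − 20·log₁₀(11.8/1.6) = 98 − 17.36 = 80.64 dB(A).
fan: 86 − 20·log₁₀(17.0/1.6) = 86 − 20.53 = 65.47 dB(A).
woodworking router: 102 − 20·log₁₀(8.3/1.6) = 102 − 14.30 = 87.70 dB(A).
Σ 10^(L/10) = 7.085e+08 → L_total = 10·log₁₀(7.085e+08) = 88.50 dB(A).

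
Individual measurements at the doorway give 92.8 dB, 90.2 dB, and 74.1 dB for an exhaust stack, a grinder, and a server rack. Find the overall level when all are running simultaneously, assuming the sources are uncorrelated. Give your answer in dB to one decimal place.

For uncorrelated sources the intensities add, so convert each level to linear form, sum, and take 10·log₁₀ of the total.
Σ 10^(L/10) = 10^(92.8/10) + 10^(90.2/10) + 10^(74.1/10) = 2.978e+09.
L_total = 10·log₁₀(2.978e+09) = 94.74 dB.

94.7 dB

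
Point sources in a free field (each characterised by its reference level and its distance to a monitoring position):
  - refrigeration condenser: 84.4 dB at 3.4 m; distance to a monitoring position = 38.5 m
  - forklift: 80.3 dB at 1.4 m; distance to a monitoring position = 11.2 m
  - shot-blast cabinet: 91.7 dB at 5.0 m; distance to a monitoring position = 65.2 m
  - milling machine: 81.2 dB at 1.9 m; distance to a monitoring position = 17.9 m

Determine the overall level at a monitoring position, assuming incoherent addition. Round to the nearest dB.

71 dB

Propagate each source to the receiver with L = L_ref − 20·log₁₀(r/r_ref), then add intensities.
refrigeration condenser: 84.4 − 20·log₁₀(38.5/3.4) = 84.4 − 21.08 = 63.32 dB.
forklift: 80.3 − 20·log₁₀(11.2/1.4) = 80.3 − 18.06 = 62.24 dB.
shot-blast cabinet: 91.7 − 20·log₁₀(65.2/5.0) = 91.7 − 22.31 = 69.39 dB.
milling machine: 81.2 − 20·log₁₀(17.9/1.9) = 81.2 − 19.48 = 61.72 dB.
Σ 10^(L/10) = 1.401e+07 → L_total = 10·log₁₀(1.401e+07) = 71.46 dB.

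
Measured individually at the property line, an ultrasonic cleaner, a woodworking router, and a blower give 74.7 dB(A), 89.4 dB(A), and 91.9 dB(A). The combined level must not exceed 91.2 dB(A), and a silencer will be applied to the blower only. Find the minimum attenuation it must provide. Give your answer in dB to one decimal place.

5.7 dB

Everything except the blower sums to 10^(74.7/10) + 10^(89.4/10) = 9.005e+08 in linear terms, 89.54 dB(A).
To meet 91.2 dB(A) overall, the treated blower may contribute at most 10^(91.2/10) − 9.005e+08 = 4.178e+08, i.e. 86.21 dB(A).
So the blower must be reduced from 91.9 to 86.21 dB(A): IL = 5.69 dB.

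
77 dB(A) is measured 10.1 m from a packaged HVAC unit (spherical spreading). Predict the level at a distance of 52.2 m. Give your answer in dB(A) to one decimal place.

62.7 dB(A)

Point-source attenuation: ΔL = 20·log₁₀(r₂/r₁) = 20·log₁₀(52.2/10.1) = 14.267 dB.
L₂ = 77 − 20·log₁₀(52.2/10.1) = 77 − 14.267 = 62.73 dB(A).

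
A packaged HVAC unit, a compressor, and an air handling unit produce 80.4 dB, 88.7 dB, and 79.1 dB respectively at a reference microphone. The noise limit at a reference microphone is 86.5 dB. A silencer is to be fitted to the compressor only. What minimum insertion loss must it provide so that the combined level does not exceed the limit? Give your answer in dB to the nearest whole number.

Everything except the compressor sums to 10^(80.4/10) + 10^(79.1/10) = 1.909e+08 in linear terms, 82.81 dB.
The limit corresponds to 10^(86.5/10) = 4.467e+08; subtracting the fixed part leaves 2.558e+08 for the compressor, i.e. 84.08 dB.
Required insertion loss = 88.7 − 84.08 = 4.62 dB.

5 dB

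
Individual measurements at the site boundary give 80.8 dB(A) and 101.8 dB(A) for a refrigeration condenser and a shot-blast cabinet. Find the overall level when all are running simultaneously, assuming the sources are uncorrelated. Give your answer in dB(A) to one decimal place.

For uncorrelated sources the intensities add, so convert each level to linear form, sum, and take 10·log₁₀ of the total.
Σ 10^(L/10) = 10^(80.8/10) + 10^(101.8/10) = 1.526e+10.
L_total = 10·log₁₀(1.526e+10) = 101.83 dB(A).

101.8 dB(A)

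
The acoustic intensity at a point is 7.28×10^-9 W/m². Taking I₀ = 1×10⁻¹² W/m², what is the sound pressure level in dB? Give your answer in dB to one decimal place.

38.6 dB

I/I₀ = 7.28×10^-9/10⁻¹² = 7.28×10^3, and L = 10·log₁₀(I/I₀).
L = 10·(0.8621 + 3) = 38.62 dB.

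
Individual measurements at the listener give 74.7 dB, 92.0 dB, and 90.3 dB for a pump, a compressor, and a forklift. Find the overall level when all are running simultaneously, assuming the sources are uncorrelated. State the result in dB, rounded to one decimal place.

Incoherent sources combine by intensity addition: L_total = 10·log₁₀(Σ 10^(L_i/10)).
Σ 10^(L/10) = 10^(74.7/10) + 10^(92.0/10) + 10^(90.3/10) = 2.686e+09.
L_total = 10·log₁₀(2.686e+09) = 94.29 dB.

94.3 dB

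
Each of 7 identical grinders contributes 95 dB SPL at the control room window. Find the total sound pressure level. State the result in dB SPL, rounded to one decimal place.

L_total = L₁ + 10·log₁₀ N for N identical incoherent sources.
L_total = 95 + 10·log₁₀(7) = 95 + 8.451 = 103.45 dB SPL.

103.5 dB SPL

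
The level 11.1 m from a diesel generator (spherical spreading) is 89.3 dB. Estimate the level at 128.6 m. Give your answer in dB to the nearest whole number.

68 dB

Spherical spreading from a point source gives a 20·log₁₀(r₂/r₁) drop.
L₂ = 89.3 − 20·log₁₀(128.6/11.1) = 89.3 − 21.278 = 68.02 dB.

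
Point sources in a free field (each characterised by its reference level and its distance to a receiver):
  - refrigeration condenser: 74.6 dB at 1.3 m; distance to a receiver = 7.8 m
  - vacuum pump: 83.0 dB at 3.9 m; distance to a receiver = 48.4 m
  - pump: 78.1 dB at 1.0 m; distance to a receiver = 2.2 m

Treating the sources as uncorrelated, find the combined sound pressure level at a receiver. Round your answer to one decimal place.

71.9 dB

First find each source's level at the receiver (point-source: −20·log₁₀(r/r_ref)), then combine on an intensity basis.
refrigeration condenser: 74.6 − 20·log₁₀(7.8/1.3) = 74.6 − 15.56 = 59.04 dB.
vacuum pump: 83.0 − 20·log₁₀(48.4/3.9) = 83.0 − 21.88 = 61.12 dB.
pump: 78.1 − 20·log₁₀(2.2/1.0) = 78.1 − 6.85 = 71.25 dB.
Σ 10^(L/10) = 1.544e+07 → L_total = 10·log₁₀(1.544e+07) = 71.89 dB.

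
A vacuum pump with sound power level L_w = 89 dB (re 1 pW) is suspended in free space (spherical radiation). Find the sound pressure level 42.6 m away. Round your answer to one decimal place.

45.4 dB

The power spreads over a sphere of area 4π·r², so L_p = L_w − 10·log₁₀(4π·r²).
4π·r² = 2.28e+04 m², 10·log₁₀ of that is 43.580 dB.
L_p = 89 − 43.580 = 45.42 dB.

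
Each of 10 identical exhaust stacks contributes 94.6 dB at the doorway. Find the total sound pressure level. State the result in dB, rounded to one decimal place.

104.6 dB

With 10 equal, uncorrelated contributions the intensity is 10× that of one unit, giving a rise of 10·log₁₀ 10.
L_total = 94.6 + 10·log₁₀(10) = 94.6 + 10.000 = 104.60 dB.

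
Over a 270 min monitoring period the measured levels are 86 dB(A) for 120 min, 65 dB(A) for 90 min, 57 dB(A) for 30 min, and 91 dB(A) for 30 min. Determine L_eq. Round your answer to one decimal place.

Weight each interval's intensity by its duration and average over T = 270 min:
Σ tᵢ·10^(Lᵢ/10) = 120·10^(86/10) + 90·10^(65/10) + 30·10^(57/10) + 30·10^(91/10) = 8.584e+10.
L_eq = 10·log₁₀(8.584e+10/270) = 85.02 dB(A).

85.0 dB(A)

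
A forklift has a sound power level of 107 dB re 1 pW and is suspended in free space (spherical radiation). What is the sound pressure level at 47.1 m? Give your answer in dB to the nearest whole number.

The power spreads over a sphere of area 4π·r², so L_p = L_w − 10·log₁₀(4π·r²).
4π·r² = 2.788e+04 m², 10·log₁₀ of that is 44.453 dB.
L_p = 107 − 44.453 = 62.55 dB.

63 dB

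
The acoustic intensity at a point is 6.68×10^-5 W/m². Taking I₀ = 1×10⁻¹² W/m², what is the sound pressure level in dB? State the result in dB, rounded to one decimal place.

78.2 dB

L = 10·log₁₀(I/I₀) = 10·log₁₀(6.68×10^-5/10⁻¹²) = 10·log₁₀(6.68×10^7).
L = 10·(0.8248 + 7) = 78.25 dB.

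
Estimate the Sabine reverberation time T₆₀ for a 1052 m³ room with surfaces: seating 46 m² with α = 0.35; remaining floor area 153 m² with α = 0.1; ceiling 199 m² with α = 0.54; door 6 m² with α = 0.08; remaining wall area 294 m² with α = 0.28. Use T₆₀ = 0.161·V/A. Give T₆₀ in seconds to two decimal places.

Total absorption A = 46·0.35 + 153·0.1 + 199·0.54 + 6·0.08 + 294·0.28 = 221.66 m² sabins.
T₆₀ = 0.161·V/A = 0.161·1052/221.66 = 0.764 s.

0.76 s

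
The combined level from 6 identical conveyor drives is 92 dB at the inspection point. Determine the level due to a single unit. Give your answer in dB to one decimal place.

84.2 dB

For N identical incoherent sources L_total = L₁ + 10·log₁₀ N, so L₁ = 92 − 10·log₁₀(6) = 92 − 7.782.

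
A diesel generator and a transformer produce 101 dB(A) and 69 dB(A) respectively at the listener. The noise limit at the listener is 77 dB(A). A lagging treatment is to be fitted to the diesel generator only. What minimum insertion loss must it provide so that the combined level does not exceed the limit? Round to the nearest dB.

25 dB

Everything except the diesel generator sums to 10^(69/10) = 7.943e+06 in linear terms, 69.00 dB(A).
To meet 77 dB(A) overall, the treated diesel generator may contribute at most 10^(77/10) − 7.943e+06 = 4.218e+07, i.e. 76.25 dB(A).
So the diesel generator must be reduced from 101 to 76.25 dB(A): IL = 24.75 dB.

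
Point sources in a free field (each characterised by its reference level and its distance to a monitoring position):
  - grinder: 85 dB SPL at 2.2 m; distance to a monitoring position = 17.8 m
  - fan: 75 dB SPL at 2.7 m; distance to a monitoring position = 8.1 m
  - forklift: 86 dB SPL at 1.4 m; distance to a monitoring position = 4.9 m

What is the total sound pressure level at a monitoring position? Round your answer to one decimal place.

76.1 dB SPL

Apply inverse-square spreading to bring every level to the receiver, then sum 10^(L/10).
grinder: 85 − 20·log₁₀(17.8/2.2) = 85 − 18.16 = 66.84 dB SPL.
fan: 75 − 20·log₁₀(8.1/2.7) = 75 − 9.54 = 65.46 dB SPL.
forklift: 86 − 20·log₁₀(4.9/1.4) = 86 − 10.88 = 75.12 dB SPL.
Σ 10^(L/10) = 4.084e+07 → L_total = 10·log₁₀(4.084e+07) = 76.11 dB SPL.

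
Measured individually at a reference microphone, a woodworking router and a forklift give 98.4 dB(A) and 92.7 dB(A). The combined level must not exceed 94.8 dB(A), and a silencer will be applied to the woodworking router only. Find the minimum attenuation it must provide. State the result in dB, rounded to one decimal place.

The untreated sources together contribute 10^(92.7/10) = 1.862e+09, i.e. 92.70 dB(A).
The limit corresponds to 10^(94.8/10) = 3.020e+09; subtracting the fixed part leaves 1.158e+09 for the woodworking router, i.e. 90.64 dB(A).
So the woodworking router must be reduced from 98.4 to 90.64 dB(A): IL = 7.76 dB.

7.8 dB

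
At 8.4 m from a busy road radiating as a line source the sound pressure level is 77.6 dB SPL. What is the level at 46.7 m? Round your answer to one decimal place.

Cylindrical spreading from a line source gives a 10·log₁₀(r₂/r₁) drop.
L₂ = 77.6 − 10·log₁₀(46.7/8.4) = 77.6 − 7.450 = 70.15 dB SPL.

70.1 dB SPL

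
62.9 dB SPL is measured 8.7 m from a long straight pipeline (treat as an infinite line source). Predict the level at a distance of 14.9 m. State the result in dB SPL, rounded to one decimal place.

Cylindrical spreading from a line source gives a 10·log₁₀(r₂/r₁) drop.
L₂ = 62.9 − 10·log₁₀(14.9/8.7) = 62.9 − 2.337 = 60.56 dB SPL.

60.6 dB SPL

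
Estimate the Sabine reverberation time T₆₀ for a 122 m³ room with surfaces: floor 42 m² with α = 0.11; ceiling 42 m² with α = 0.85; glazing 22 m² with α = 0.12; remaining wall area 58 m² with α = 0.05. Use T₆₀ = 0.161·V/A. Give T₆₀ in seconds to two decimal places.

Total absorption A = 42·0.11 + 42·0.85 + 22·0.12 + 58·0.05 = 45.86 m² sabins.
T₆₀ = 0.161·V/A = 0.161·122/45.86 = 0.428 s.

0.43 s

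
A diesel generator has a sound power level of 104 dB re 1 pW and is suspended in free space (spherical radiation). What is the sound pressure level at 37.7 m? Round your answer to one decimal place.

61.5 dB

L_p = L_w − 10·log₁₀(4π·r²) with r = 37.7 m.
4π·r² = 1.786e+04 m², 10·log₁₀ of that is 42.519 dB.
L_p = 104 − 42.519 = 61.48 dB.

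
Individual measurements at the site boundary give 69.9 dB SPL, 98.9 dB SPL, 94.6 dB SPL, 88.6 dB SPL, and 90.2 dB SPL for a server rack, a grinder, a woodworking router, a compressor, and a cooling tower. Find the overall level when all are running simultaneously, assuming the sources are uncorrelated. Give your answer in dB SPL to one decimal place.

100.9 dB SPL

For uncorrelated sources the intensities add, so convert each level to linear form, sum, and take 10·log₁₀ of the total.
Σ 10^(L/10) = 10^(69.9/10) + 10^(98.9/10) + 10^(94.6/10) + 10^(88.6/10) + 10^(90.2/10) = 1.243e+10.
L_total = 10·log₁₀(1.243e+10) = 100.94 dB SPL.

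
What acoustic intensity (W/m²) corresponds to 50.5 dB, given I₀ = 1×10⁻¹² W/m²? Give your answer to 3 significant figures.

1.12e-07 W/m²

L = 10·log₁₀(I/I₀) ⇒ I = I₀·10^(L/10) = 10⁻¹² × 10^5.05.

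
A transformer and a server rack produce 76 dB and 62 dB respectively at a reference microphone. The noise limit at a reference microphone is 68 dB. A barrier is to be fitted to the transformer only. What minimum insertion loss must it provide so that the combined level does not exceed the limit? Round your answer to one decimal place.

9.3 dB

The untreated sources together contribute 10^(62/10) = 1.585e+06, i.e. 62.00 dB.
The limit corresponds to 10^(68/10) = 6.310e+06; subtracting the fixed part leaves 4.725e+06 for the transformer, i.e. 66.74 dB.
So the transformer must be reduced from 76 to 66.74 dB: IL = 9.26 dB.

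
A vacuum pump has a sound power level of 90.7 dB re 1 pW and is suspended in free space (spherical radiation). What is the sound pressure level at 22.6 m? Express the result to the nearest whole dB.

The power spreads over a sphere of area 4π·r², so L_p = L_w − 10·log₁₀(4π·r²).
4π·r² = 6418 m², 10·log₁₀ of that is 38.074 dB.
L_p = 90.7 − 38.074 = 52.63 dB.

53 dB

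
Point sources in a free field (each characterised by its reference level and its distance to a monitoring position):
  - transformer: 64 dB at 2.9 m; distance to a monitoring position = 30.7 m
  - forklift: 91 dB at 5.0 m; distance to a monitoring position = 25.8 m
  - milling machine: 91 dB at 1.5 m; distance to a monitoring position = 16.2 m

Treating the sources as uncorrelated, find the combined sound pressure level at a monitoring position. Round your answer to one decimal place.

Apply inverse-square spreading to bring every level to the receiver, then sum 10^(L/10).
transformer: 64 − 20·log₁₀(30.7/2.9) = 64 − 20.49 = 43.51 dB.
forklift: 91 − 20·log₁₀(25.8/5.0) = 91 − 14.25 = 76.75 dB.
milling machine: 91 − 20·log₁₀(16.2/1.5) = 91 − 20.67 = 70.33 dB.
Σ 10^(L/10) = 5.810e+07 → L_total = 10·log₁₀(5.810e+07) = 77.64 dB.

77.6 dB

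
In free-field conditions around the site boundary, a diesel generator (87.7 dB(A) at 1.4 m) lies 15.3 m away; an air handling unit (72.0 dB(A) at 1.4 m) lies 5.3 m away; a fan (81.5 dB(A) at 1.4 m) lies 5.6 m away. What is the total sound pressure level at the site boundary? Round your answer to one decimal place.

First find each source's level at the receiver (point-source: −20·log₁₀(r/r_ref)), then combine on an intensity basis.
diesel generator: 87.7 − 20·log₁₀(15.3/1.4) = 87.7 − 20.77 = 66.93 dB(A).
air handling unit: 72.0 − 20·log₁₀(5.3/1.4) = 72.0 − 11.56 = 60.44 dB(A).
fan: 81.5 − 20·log₁₀(5.6/1.4) = 81.5 − 12.04 = 69.46 dB(A).
Σ 10^(L/10) = 1.486e+07 → L_total = 10·log₁₀(1.486e+07) = 71.72 dB(A).

71.7 dB(A)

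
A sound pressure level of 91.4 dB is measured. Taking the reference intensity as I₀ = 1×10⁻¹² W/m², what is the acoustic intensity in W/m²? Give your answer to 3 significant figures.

I/I₀ = 10^(91.4/10) = 1.38e+09, so I = 1.38e+09 × 10⁻¹² W/m².

0.00138 W/m²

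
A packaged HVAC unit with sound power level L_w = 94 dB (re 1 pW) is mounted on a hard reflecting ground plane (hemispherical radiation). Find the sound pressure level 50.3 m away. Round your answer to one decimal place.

L_p = L_w − 10·log₁₀(2π·r²) with r = 50.3 m.
2π·r² = 1.59e+04 m², 10·log₁₀ of that is 42.013 dB.
L_p = 94 − 42.013 = 51.99 dB.

52.0 dB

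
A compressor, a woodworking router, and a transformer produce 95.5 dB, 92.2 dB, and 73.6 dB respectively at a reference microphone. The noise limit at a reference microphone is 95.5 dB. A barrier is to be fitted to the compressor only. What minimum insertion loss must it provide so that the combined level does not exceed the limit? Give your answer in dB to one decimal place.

2.8 dB

Fixed contribution from the other sources: Σ 10^(L/10) = 10^(92.2/10) + 10^(73.6/10) = 1.682e+09 (92.26 dB).
The limit corresponds to 10^(95.5/10) = 3.548e+09; subtracting the fixed part leaves 1.866e+09 for the compressor, i.e. 92.71 dB.
Required insertion loss = 95.5 − 92.71 = 2.79 dB.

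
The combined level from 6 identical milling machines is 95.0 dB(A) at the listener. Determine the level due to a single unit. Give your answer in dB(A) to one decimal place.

87.2 dB(A)

6 equal contributions raise the level by 10·log₁₀ 6 = 7.782 dB, so each unit alone gives 95.0 − 7.782.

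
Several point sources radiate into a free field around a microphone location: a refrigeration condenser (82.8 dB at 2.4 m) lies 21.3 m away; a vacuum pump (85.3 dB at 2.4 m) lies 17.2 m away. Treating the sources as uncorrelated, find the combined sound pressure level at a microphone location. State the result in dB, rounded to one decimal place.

Propagate each source to the receiver with L = L_ref − 20·log₁₀(r/r_ref), then add intensities.
refrigeration condenser: 82.8 − 20·log₁₀(21.3/2.4) = 82.8 − 18.96 = 63.84 dB.
vacuum pump: 85.3 − 20·log₁₀(17.2/2.4) = 85.3 − 17.11 = 68.19 dB.
Σ 10^(L/10) = 9.016e+06 → L_total = 10·log₁₀(9.016e+06) = 69.55 dB.

69.6 dB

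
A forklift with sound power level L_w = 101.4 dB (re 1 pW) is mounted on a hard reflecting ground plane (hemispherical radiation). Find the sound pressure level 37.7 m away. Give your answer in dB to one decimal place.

61.9 dB

The power spreads over a hemisphere of area 2π·r², so L_p = L_w − 10·log₁₀(2π·r²).
2π·r² = 8930 m², 10·log₁₀ of that is 39.509 dB.
L_p = 101.4 − 39.509 = 61.89 dB.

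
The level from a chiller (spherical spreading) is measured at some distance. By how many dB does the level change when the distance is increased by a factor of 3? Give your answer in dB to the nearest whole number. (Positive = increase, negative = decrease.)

A point source loses 6 dB per doubling of distance; generally ΔL = −20·log₁₀(r₂/r₁).
ΔL = −20·log₁₀(3) = -9.54 dB.

-10 dB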